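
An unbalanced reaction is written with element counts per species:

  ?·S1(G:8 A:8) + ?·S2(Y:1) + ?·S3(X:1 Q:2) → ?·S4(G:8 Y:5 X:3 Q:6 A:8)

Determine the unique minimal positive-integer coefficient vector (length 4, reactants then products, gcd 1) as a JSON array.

G: 1·8+5·0+3·0 = 8 | 1·8 = 8
Y: 1·0+5·1+3·0 = 5 | 1·5 = 5
X: 1·0+5·0+3·1 = 3 | 1·3 = 3
Q: 1·0+5·0+3·2 = 6 | 1·6 = 6
A: 1·8+5·0+3·0 = 8 | 1·8 = 8
gcd(1,5,3,1) = 1

Coefficients: [1, 5, 3, 1]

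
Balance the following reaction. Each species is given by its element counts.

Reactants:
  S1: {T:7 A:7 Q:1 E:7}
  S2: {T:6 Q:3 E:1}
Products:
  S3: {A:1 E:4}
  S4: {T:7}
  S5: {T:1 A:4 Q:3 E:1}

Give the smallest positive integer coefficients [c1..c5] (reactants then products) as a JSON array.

T: 3·7+3·6 = 39 | 5·0+5·7+4·1 = 39
A: 3·7+3·0 = 21 | 5·1+5·0+4·4 = 21
Q: 3·1+3·3 = 12 | 5·0+5·0+4·3 = 12
E: 3·7+3·1 = 24 | 5·4+5·0+4·1 = 24
gcd(3,3,5,5,4) = 1

Coefficients: [3, 3, 5, 5, 4]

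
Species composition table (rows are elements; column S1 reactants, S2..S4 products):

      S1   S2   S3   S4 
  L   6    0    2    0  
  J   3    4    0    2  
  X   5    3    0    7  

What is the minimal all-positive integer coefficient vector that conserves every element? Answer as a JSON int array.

Coefficients: [2, 1, 6, 1]

L: 2·6 = 12 | 1·0+6·2+1·0 = 12
J: 2·3 = 6 | 1·4+6·0+1·2 = 6
X: 2·5 = 10 | 1·3+6·0+1·7 = 10
gcd(2,1,6,1) = 1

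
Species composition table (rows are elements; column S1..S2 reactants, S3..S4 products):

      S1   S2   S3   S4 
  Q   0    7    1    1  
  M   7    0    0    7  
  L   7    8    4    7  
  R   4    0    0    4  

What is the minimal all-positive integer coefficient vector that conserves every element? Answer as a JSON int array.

Q: 5·0+1·7 = 7 | 2·1+5·1 = 7
M: 5·7+1·0 = 35 | 2·0+5·7 = 35
L: 5·7+1·8 = 43 | 2·4+5·7 = 43
R: 5·4+1·0 = 20 | 2·0+5·4 = 20
gcd(5,1,2,5) = 1

Coefficients: [5, 1, 2, 5]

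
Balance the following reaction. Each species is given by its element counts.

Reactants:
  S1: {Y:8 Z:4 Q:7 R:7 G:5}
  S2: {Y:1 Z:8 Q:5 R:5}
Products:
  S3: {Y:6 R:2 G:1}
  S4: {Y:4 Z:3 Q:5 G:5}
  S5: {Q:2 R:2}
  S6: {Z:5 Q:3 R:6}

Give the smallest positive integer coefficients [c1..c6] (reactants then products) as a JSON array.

Coefficients: [6, 2, 5, 5, 6, 5]

Y: 6·8+2·1 = 50 | 5·6+5·4+6·0+5·0 = 50
Z: 6·4+2·8 = 40 | 5·0+5·3+6·0+5·5 = 40
Q: 6·7+2·5 = 52 | 5·0+5·5+6·2+5·3 = 52
R: 6·7+2·5 = 52 | 5·2+5·0+6·2+5·6 = 52
G: 6·5+2·0 = 30 | 5·1+5·5+6·0+5·0 = 30
gcd(6,2,5,5,6,5) = 1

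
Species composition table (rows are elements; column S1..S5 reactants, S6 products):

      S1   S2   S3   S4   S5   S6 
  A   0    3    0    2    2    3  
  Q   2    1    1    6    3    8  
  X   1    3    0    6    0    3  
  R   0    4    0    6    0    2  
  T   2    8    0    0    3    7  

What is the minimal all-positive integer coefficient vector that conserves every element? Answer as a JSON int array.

A: 6·0+1·3+6·0+1·2+5·2 = 15 | 5·3 = 15
Q: 6·2+1·1+6·1+1·6+5·3 = 40 | 5·8 = 40
X: 6·1+1·3+6·0+1·6+5·0 = 15 | 5·3 = 15
R: 6·0+1·4+6·0+1·6+5·0 = 10 | 5·2 = 10
T: 6·2+1·8+6·0+1·0+5·3 = 35 | 5·7 = 35
gcd(6,1,6,1,5,5) = 1

Coefficients: [6, 1, 6, 1, 5, 5]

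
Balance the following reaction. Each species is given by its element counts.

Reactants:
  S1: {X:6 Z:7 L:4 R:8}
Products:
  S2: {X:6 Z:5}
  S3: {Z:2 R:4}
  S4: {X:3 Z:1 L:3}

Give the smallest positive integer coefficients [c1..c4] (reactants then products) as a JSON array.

Coefficients: [3, 1, 6, 4]

X: 3·6 = 18 | 1·6+6·0+4·3 = 18
Z: 3·7 = 21 | 1·5+6·2+4·1 = 21
L: 3·4 = 12 | 1·0+6·0+4·3 = 12
R: 3·8 = 24 | 1·0+6·4+4·0 = 24
gcd(3,1,6,4) = 1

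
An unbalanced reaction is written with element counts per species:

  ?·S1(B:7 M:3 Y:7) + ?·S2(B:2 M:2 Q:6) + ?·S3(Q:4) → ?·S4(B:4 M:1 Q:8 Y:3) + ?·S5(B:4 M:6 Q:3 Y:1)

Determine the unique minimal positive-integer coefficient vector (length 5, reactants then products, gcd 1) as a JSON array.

B: 2·7+5·2+2·0 = 24 | 4·4+2·4 = 24
M: 2·3+5·2+2·0 = 16 | 4·1+2·6 = 16
Q: 2·0+5·6+2·4 = 38 | 4·8+2·3 = 38
Y: 2·7+5·0+2·0 = 14 | 4·3+2·1 = 14
gcd(2,5,2,4,2) = 1

Coefficients: [2, 5, 2, 4, 2]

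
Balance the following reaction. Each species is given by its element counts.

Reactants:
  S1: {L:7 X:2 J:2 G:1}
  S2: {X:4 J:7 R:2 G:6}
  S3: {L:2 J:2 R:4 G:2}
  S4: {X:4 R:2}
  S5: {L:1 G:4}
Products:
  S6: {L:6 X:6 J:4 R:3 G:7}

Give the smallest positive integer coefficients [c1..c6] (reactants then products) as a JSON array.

Coefficients: [4, 2, 1, 5, 6, 6]

L: 4·7+2·0+1·2+5·0+6·1 = 36 | 6·6 = 36
X: 4·2+2·4+1·0+5·4+6·0 = 36 | 6·6 = 36
J: 4·2+2·7+1·2+5·0+6·0 = 24 | 6·4 = 24
R: 4·0+2·2+1·4+5·2+6·0 = 18 | 6·3 = 18
G: 4·1+2·6+1·2+5·0+6·4 = 42 | 6·7 = 42
gcd(4,2,1,5,6,6) = 1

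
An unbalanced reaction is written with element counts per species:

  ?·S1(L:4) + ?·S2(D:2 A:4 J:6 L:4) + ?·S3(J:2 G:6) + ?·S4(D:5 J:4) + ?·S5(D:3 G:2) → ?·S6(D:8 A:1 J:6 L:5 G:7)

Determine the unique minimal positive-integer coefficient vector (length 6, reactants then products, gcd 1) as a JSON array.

Coefficients: [4, 1, 3, 3, 5, 4]

D: 4·0+1·2+3·0+3·5+5·3 = 32 | 4·8 = 32
A: 4·0+1·4+3·0+3·0+5·0 = 4 | 4·1 = 4
J: 4·0+1·6+3·2+3·4+5·0 = 24 | 4·6 = 24
L: 4·4+1·4+3·0+3·0+5·0 = 20 | 4·5 = 20
G: 4·0+1·0+3·6+3·0+5·2 = 28 | 4·7 = 28
gcd(4,1,3,3,5,4) = 1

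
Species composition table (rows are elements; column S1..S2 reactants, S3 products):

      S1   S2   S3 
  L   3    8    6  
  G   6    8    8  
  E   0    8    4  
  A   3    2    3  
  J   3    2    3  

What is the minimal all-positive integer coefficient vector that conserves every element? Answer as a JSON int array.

Coefficients: [4, 3, 6]

L: 4·3+3·8 = 36 | 6·6 = 36
G: 4·6+3·8 = 48 | 6·8 = 48
E: 4·0+3·8 = 24 | 6·4 = 24
A: 4·3+3·2 = 18 | 6·3 = 18
J: 4·3+3·2 = 18 | 6·3 = 18
gcd(4,3,6) = 1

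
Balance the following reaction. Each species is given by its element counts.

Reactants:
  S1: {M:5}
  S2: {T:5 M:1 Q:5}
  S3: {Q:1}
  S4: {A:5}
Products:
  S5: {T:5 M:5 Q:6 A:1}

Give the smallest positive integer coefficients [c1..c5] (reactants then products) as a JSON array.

Coefficients: [4, 5, 5, 1, 5]

T: 4·0+5·5+5·0+1·0 = 25 | 5·5 = 25
M: 4·5+5·1+5·0+1·0 = 25 | 5·5 = 25
Q: 4·0+5·5+5·1+1·0 = 30 | 5·6 = 30
A: 4·0+5·0+5·0+1·5 = 5 | 5·1 = 5
gcd(4,5,5,1,5) = 1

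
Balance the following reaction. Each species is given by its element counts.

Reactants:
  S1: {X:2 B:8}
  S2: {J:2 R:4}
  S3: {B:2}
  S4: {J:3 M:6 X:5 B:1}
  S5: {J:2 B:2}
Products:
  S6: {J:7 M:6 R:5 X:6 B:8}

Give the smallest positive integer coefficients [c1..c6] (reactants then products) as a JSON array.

Coefficients: [2, 5, 3, 4, 3, 4]

J: 2·0+5·2+3·0+4·3+3·2 = 28 | 4·7 = 28
M: 2·0+5·0+3·0+4·6+3·0 = 24 | 4·6 = 24
R: 2·0+5·4+3·0+4·0+3·0 = 20 | 4·5 = 20
X: 2·2+5·0+3·0+4·5+3·0 = 24 | 4·6 = 24
B: 2·8+5·0+3·2+4·1+3·2 = 32 | 4·8 = 32
gcd(2,5,3,4,3,4) = 1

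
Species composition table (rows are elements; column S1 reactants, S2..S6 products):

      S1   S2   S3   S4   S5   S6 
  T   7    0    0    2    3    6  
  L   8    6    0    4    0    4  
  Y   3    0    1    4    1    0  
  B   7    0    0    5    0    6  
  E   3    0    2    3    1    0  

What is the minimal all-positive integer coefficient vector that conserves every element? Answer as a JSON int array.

Coefficients: [4, 2, 2, 2, 2, 3]

T: 4·7 = 28 | 2·0+2·0+2·2+2·3+3·6 = 28
L: 4·8 = 32 | 2·6+2·0+2·4+2·0+3·4 = 32
Y: 4·3 = 12 | 2·0+2·1+2·4+2·1+3·0 = 12
B: 4·7 = 28 | 2·0+2·0+2·5+2·0+3·6 = 28
E: 4·3 = 12 | 2·0+2·2+2·3+2·1+3·0 = 12
gcd(4,2,2,2,2,3) = 1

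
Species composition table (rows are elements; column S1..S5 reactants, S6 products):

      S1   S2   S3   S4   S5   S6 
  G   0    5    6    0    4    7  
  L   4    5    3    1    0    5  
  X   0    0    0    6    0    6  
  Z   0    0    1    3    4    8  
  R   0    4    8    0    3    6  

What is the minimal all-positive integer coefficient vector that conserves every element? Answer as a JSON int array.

Coefficients: [3, 1, 1, 5, 6, 5]

G: 3·0+1·5+1·6+5·0+6·4 = 35 | 5·7 = 35
L: 3·4+1·5+1·3+5·1+6·0 = 25 | 5·5 = 25
X: 3·0+1·0+1·0+5·6+6·0 = 30 | 5·6 = 30
Z: 3·0+1·0+1·1+5·3+6·4 = 40 | 5·8 = 40
R: 3·0+1·4+1·8+5·0+6·3 = 30 | 5·6 = 30
gcd(3,1,1,5,6,5) = 1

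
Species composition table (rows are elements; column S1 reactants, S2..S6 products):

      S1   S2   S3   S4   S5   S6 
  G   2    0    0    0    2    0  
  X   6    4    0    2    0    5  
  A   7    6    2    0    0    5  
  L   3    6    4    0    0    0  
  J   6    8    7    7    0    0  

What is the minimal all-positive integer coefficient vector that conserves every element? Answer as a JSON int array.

G: 6·2 = 12 | 1·0+3·0+1·0+6·2+6·0 = 12
X: 6·6 = 36 | 1·4+3·0+1·2+6·0+6·5 = 36
A: 6·7 = 42 | 1·6+3·2+1·0+6·0+6·5 = 42
L: 6·3 = 18 | 1·6+3·4+1·0+6·0+6·0 = 18
J: 6·6 = 36 | 1·8+3·7+1·7+6·0+6·0 = 36
gcd(6,1,3,1,6,6) = 1

Coefficients: [6, 1, 3, 1, 6, 6]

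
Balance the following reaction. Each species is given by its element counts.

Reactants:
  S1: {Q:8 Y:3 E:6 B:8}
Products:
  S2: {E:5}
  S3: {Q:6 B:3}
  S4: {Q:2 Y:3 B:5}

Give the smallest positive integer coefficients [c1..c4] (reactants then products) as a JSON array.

Q: 5·8 = 40 | 6·0+5·6+5·2 = 40
Y: 5·3 = 15 | 6·0+5·0+5·3 = 15
E: 5·6 = 30 | 6·5+5·0+5·0 = 30
B: 5·8 = 40 | 6·0+5·3+5·5 = 40
gcd(5,6,5,5) = 1

Coefficients: [5, 6, 5, 5]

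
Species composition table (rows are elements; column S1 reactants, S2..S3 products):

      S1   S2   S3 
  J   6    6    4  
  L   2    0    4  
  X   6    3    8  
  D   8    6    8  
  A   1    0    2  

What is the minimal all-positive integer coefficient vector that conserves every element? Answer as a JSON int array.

Coefficients: [6, 4, 3]

J: 6·6 = 36 | 4·6+3·4 = 36
L: 6·2 = 12 | 4·0+3·4 = 12
X: 6·6 = 36 | 4·3+3·8 = 36
D: 6·8 = 48 | 4·6+3·8 = 48
A: 6·1 = 6 | 4·0+3·2 = 6
gcd(6,4,3) = 1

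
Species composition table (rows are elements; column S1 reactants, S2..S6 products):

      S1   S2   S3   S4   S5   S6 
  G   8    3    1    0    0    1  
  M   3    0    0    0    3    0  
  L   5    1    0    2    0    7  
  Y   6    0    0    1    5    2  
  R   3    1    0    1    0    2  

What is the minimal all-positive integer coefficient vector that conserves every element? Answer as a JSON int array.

G: 3·8 = 24 | 6·3+5·1+1·0+3·0+1·1 = 24
M: 3·3 = 9 | 6·0+5·0+1·0+3·3+1·0 = 9
L: 3·5 = 15 | 6·1+5·0+1·2+3·0+1·7 = 15
Y: 3·6 = 18 | 6·0+5·0+1·1+3·5+1·2 = 18
R: 3·3 = 9 | 6·1+5·0+1·1+3·0+1·2 = 9
gcd(3,6,5,1,3,1) = 1

Coefficients: [3, 6, 5, 1, 3, 1]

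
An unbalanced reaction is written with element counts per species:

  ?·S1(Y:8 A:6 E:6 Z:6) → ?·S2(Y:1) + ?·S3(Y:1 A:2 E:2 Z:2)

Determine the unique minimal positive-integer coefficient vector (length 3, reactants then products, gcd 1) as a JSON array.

Y: 1·8 = 8 | 5·1+3·1 = 8
A: 1·6 = 6 | 5·0+3·2 = 6
E: 1·6 = 6 | 5·0+3·2 = 6
Z: 1·6 = 6 | 5·0+3·2 = 6
gcd(1,5,3) = 1

Coefficients: [1, 5, 3]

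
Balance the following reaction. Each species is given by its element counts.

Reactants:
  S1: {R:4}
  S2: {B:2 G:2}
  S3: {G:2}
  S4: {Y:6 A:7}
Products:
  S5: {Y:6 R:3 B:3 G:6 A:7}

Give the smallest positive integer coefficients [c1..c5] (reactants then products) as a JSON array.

Coefficients: [3, 6, 6, 4, 4]

Y: 3·0+6·0+6·0+4·6 = 24 | 4·6 = 24
R: 3·4+6·0+6·0+4·0 = 12 | 4·3 = 12
B: 3·0+6·2+6·0+4·0 = 12 | 4·3 = 12
G: 3·0+6·2+6·2+4·0 = 24 | 4·6 = 24
A: 3·0+6·0+6·0+4·7 = 28 | 4·7 = 28
gcd(3,6,6,4,4) = 1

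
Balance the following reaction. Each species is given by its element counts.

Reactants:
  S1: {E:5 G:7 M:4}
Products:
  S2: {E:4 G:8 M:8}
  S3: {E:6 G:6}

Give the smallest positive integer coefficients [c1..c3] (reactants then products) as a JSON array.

Coefficients: [2, 1, 1]

E: 2·5 = 10 | 1·4+1·6 = 10
G: 2·7 = 14 | 1·8+1·6 = 14
M: 2·4 = 8 | 1·8+1·0 = 8
gcd(2,1,1) = 1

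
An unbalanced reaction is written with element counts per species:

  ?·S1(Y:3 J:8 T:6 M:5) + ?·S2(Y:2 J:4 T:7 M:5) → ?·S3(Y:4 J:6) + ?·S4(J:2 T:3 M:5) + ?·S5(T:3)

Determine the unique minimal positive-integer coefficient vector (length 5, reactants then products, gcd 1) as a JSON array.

Coefficients: [2, 3, 3, 5, 6]

Y: 2·3+3·2 = 12 | 3·4+5·0+6·0 = 12
J: 2·8+3·4 = 28 | 3·6+5·2+6·0 = 28
T: 2·6+3·7 = 33 | 3·0+5·3+6·3 = 33
M: 2·5+3·5 = 25 | 3·0+5·5+6·0 = 25
gcd(2,3,3,5,6) = 1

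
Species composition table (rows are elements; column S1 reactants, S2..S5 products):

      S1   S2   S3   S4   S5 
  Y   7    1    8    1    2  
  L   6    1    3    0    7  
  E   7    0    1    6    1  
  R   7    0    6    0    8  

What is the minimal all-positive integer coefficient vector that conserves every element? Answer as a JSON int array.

Y: 2·7 = 14 | 2·1+1·8+2·1+1·2 = 14
L: 2·6 = 12 | 2·1+1·3+2·0+1·7 = 12
E: 2·7 = 14 | 2·0+1·1+2·6+1·1 = 14
R: 2·7 = 14 | 2·0+1·6+2·0+1·8 = 14
gcd(2,2,1,2,1) = 1

Coefficients: [2, 2, 1, 2, 1]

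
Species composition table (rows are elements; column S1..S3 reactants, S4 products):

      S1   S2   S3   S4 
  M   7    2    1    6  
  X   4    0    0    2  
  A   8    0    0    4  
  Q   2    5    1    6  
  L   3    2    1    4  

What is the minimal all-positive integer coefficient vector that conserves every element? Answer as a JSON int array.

Coefficients: [3, 5, 5, 6]

M: 3·7+5·2+5·1 = 36 | 6·6 = 36
X: 3·4+5·0+5·0 = 12 | 6·2 = 12
A: 3·8+5·0+5·0 = 24 | 6·4 = 24
Q: 3·2+5·5+5·1 = 36 | 6·6 = 36
L: 3·3+5·2+5·1 = 24 | 6·4 = 24
gcd(3,5,5,6) = 1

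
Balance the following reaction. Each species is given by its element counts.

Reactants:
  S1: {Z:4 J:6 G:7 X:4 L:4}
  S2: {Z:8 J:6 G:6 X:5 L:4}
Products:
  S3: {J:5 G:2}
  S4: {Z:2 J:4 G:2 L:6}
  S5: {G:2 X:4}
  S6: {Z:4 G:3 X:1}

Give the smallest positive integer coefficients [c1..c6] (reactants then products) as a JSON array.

Coefficients: [5, 1, 4, 4, 5, 5]

Z: 5·4+1·8 = 28 | 4·0+4·2+5·0+5·4 = 28
J: 5·6+1·6 = 36 | 4·5+4·4+5·0+5·0 = 36
G: 5·7+1·6 = 41 | 4·2+4·2+5·2+5·3 = 41
X: 5·4+1·5 = 25 | 4·0+4·0+5·4+5·1 = 25
L: 5·4+1·4 = 24 | 4·0+4·6+5·0+5·0 = 24
gcd(5,1,4,4,5,5) = 1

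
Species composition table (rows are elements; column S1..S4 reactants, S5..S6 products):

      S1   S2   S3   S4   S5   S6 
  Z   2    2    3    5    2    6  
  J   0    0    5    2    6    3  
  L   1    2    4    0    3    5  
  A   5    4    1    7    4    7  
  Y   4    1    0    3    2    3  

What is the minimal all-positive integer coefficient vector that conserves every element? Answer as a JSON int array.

Z: 3·2+4·2+5·3+1·5 = 34 | 2·2+5·6 = 34
J: 3·0+4·0+5·5+1·2 = 27 | 2·6+5·3 = 27
L: 3·1+4·2+5·4+1·0 = 31 | 2·3+5·5 = 31
A: 3·5+4·4+5·1+1·7 = 43 | 2·4+5·7 = 43
Y: 3·4+4·1+5·0+1·3 = 19 | 2·2+5·3 = 19
gcd(3,4,5,1,2,5) = 1

Coefficients: [3, 4, 5, 1, 2, 5]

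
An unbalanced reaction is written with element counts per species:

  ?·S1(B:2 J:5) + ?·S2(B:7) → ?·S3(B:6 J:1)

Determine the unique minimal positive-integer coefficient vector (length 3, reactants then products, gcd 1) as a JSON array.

B: 1·2+4·7 = 30 | 5·6 = 30
J: 1·5+4·0 = 5 | 5·1 = 5
gcd(1,4,5) = 1

Coefficients: [1, 4, 5]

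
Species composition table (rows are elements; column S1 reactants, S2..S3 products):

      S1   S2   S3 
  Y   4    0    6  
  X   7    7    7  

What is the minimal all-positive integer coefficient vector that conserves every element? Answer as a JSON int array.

Y: 3·4 = 12 | 1·0+2·6 = 12
X: 3·7 = 21 | 1·7+2·7 = 21
gcd(3,1,2) = 1

Coefficients: [3, 1, 2]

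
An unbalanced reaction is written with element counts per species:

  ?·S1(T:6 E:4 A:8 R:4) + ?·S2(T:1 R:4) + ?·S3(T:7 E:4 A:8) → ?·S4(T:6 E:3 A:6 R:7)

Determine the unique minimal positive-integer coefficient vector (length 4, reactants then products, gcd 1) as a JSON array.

Coefficients: [2, 5, 1, 4]

T: 2·6+5·1+1·7 = 24 | 4·6 = 24
E: 2·4+5·0+1·4 = 12 | 4·3 = 12
A: 2·8+5·0+1·8 = 24 | 4·6 = 24
R: 2·4+5·4+1·0 = 28 | 4·7 = 28
gcd(2,5,1,4) = 1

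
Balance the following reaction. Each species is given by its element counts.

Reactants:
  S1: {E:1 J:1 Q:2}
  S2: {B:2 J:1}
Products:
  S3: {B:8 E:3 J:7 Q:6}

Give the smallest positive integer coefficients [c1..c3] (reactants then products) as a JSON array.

B: 3·0+4·2 = 8 | 1·8 = 8
E: 3·1+4·0 = 3 | 1·3 = 3
J: 3·1+4·1 = 7 | 1·7 = 7
Q: 3·2+4·0 = 6 | 1·6 = 6
gcd(3,4,1) = 1

Coefficients: [3, 4, 1]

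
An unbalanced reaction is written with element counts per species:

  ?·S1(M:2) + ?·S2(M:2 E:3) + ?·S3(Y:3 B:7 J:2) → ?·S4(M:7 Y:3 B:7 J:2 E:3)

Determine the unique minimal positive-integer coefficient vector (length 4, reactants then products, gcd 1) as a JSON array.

Coefficients: [5, 2, 2, 2]

M: 5·2+2·2+2·0 = 14 | 2·7 = 14
Y: 5·0+2·0+2·3 = 6 | 2·3 = 6
B: 5·0+2·0+2·7 = 14 | 2·7 = 14
J: 5·0+2·0+2·2 = 4 | 2·2 = 4
E: 5·0+2·3+2·0 = 6 | 2·3 = 6
gcd(5,2,2,2) = 1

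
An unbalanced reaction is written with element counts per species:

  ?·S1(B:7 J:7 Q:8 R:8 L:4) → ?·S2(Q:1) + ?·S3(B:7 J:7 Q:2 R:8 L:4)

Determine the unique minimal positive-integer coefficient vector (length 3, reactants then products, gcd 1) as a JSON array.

Coefficients: [1, 6, 1]

B: 1·7 = 7 | 6·0+1·7 = 7
J: 1·7 = 7 | 6·0+1·7 = 7
Q: 1·8 = 8 | 6·1+1·2 = 8
R: 1·8 = 8 | 6·0+1·8 = 8
L: 1·4 = 4 | 6·0+1·4 = 4
gcd(1,6,1) = 1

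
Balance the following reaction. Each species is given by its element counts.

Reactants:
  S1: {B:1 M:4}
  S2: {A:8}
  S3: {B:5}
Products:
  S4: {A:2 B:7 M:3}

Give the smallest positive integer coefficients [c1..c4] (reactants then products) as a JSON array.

A: 3·0+1·8+5·0 = 8 | 4·2 = 8
B: 3·1+1·0+5·5 = 28 | 4·7 = 28
M: 3·4+1·0+5·0 = 12 | 4·3 = 12
gcd(3,1,5,4) = 1

Coefficients: [3, 1, 5, 4]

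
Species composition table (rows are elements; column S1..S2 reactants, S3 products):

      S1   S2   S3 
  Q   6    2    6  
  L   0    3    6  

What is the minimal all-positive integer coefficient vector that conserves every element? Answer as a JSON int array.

Coefficients: [1, 6, 3]

Q: 1·6+6·2 = 18 | 3·6 = 18
L: 1·0+6·3 = 18 | 3·6 = 18
gcd(1,6,3) = 1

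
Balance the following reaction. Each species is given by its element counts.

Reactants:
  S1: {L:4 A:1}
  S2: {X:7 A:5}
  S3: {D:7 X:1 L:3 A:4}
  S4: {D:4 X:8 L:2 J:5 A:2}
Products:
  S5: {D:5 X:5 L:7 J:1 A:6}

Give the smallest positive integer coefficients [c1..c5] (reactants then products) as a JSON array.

Coefficients: [6, 2, 3, 1, 5]

D: 6·0+2·0+3·7+1·4 = 25 | 5·5 = 25
X: 6·0+2·7+3·1+1·8 = 25 | 5·5 = 25
L: 6·4+2·0+3·3+1·2 = 35 | 5·7 = 35
J: 6·0+2·0+3·0+1·5 = 5 | 5·1 = 5
A: 6·1+2·5+3·4+1·2 = 30 | 5·6 = 30
gcd(6,2,3,1,5) = 1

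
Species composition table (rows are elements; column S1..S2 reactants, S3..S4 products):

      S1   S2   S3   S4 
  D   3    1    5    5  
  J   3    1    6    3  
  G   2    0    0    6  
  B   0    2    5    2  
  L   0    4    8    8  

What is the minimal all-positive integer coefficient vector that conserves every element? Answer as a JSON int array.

Coefficients: [3, 6, 2, 1]

D: 3·3+6·1 = 15 | 2·5+1·5 = 15
J: 3·3+6·1 = 15 | 2·6+1·3 = 15
G: 3·2+6·0 = 6 | 2·0+1·6 = 6
B: 3·0+6·2 = 12 | 2·5+1·2 = 12
L: 3·0+6·4 = 24 | 2·8+1·8 = 24
gcd(3,6,2,1) = 1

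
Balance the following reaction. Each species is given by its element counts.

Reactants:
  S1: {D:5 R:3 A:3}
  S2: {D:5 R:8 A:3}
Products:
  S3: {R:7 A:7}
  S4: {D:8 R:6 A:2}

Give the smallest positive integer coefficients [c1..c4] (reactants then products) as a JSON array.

D: 4·5+4·5 = 40 | 2·0+5·8 = 40
R: 4·3+4·8 = 44 | 2·7+5·6 = 44
A: 4·3+4·3 = 24 | 2·7+5·2 = 24
gcd(4,4,2,5) = 1

Coefficients: [4, 4, 2, 5]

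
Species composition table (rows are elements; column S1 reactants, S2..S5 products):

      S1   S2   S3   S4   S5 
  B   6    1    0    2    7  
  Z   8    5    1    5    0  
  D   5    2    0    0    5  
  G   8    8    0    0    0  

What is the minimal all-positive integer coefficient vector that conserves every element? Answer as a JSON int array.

Coefficients: [5, 5, 5, 2, 3]

B: 5·6 = 30 | 5·1+5·0+2·2+3·7 = 30
Z: 5·8 = 40 | 5·5+5·1+2·5+3·0 = 40
D: 5·5 = 25 | 5·2+5·0+2·0+3·5 = 25
G: 5·8 = 40 | 5·8+5·0+2·0+3·0 = 40
gcd(5,5,5,2,3) = 1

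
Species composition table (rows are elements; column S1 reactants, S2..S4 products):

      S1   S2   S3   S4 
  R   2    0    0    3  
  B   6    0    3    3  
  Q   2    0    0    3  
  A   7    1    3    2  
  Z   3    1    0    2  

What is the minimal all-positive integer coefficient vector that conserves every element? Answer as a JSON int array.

Coefficients: [3, 5, 4, 2]

R: 3·2 = 6 | 5·0+4·0+2·3 = 6
B: 3·6 = 18 | 5·0+4·3+2·3 = 18
Q: 3·2 = 6 | 5·0+4·0+2·3 = 6
A: 3·7 = 21 | 5·1+4·3+2·2 = 21
Z: 3·3 = 9 | 5·1+4·0+2·2 = 9
gcd(3,5,4,2) = 1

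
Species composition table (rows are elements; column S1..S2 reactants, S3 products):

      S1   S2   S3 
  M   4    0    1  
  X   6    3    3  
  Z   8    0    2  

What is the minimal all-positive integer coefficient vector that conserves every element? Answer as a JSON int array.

M: 1·4+2·0 = 4 | 4·1 = 4
X: 1·6+2·3 = 12 | 4·3 = 12
Z: 1·8+2·0 = 8 | 4·2 = 8
gcd(1,2,4) = 1

Coefficients: [1, 2, 4]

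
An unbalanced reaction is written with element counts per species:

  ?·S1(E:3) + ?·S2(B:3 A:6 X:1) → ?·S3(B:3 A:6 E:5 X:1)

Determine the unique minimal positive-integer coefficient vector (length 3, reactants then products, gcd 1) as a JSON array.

B: 5·0+3·3 = 9 | 3·3 = 9
A: 5·0+3·6 = 18 | 3·6 = 18
E: 5·3+3·0 = 15 | 3·5 = 15
X: 5·0+3·1 = 3 | 3·1 = 3
gcd(5,3,3) = 1

Coefficients: [5, 3, 3]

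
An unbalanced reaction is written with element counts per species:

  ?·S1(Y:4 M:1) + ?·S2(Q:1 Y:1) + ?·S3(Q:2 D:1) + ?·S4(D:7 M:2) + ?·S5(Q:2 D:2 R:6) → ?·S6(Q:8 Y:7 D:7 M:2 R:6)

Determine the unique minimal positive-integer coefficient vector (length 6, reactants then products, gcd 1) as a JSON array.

Q: 2·0+6·1+3·2+1·0+2·2 = 16 | 2·8 = 16
Y: 2·4+6·1+3·0+1·0+2·0 = 14 | 2·7 = 14
D: 2·0+6·0+3·1+1·7+2·2 = 14 | 2·7 = 14
M: 2·1+6·0+3·0+1·2+2·0 = 4 | 2·2 = 4
R: 2·0+6·0+3·0+1·0+2·6 = 12 | 2·6 = 12
gcd(2,6,3,1,2,2) = 1

Coefficients: [2, 6, 3, 1, 2, 2]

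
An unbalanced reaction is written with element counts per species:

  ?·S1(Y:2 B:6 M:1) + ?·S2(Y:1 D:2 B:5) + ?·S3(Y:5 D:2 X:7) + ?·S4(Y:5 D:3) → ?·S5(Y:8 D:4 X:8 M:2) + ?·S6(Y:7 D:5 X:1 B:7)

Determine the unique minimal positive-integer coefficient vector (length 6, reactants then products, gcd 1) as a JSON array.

Coefficients: [2, 6, 2, 6, 1, 6]

Y: 2·2+6·1+2·5+6·5 = 50 | 1·8+6·7 = 50
D: 2·0+6·2+2·2+6·3 = 34 | 1·4+6·5 = 34
X: 2·0+6·0+2·7+6·0 = 14 | 1·8+6·1 = 14
B: 2·6+6·5+2·0+6·0 = 42 | 1·0+6·7 = 42
M: 2·1+6·0+2·0+6·0 = 2 | 1·2+6·0 = 2
gcd(2,6,2,6,1,6) = 1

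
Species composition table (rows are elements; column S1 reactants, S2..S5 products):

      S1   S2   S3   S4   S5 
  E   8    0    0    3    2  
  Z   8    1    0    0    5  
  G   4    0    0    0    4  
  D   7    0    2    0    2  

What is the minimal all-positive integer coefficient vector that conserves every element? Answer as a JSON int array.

E: 2·8 = 16 | 6·0+5·0+4·3+2·2 = 16
Z: 2·8 = 16 | 6·1+5·0+4·0+2·5 = 16
G: 2·4 = 8 | 6·0+5·0+4·0+2·4 = 8
D: 2·7 = 14 | 6·0+5·2+4·0+2·2 = 14
gcd(2,6,5,4,2) = 1

Coefficients: [2, 6, 5, 4, 2]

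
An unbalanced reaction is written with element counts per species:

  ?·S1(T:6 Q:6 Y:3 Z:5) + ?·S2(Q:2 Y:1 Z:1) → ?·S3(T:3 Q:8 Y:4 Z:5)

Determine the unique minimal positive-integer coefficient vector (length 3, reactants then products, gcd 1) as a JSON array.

T: 1·6+5·0 = 6 | 2·3 = 6
Q: 1·6+5·2 = 16 | 2·8 = 16
Y: 1·3+5·1 = 8 | 2·4 = 8
Z: 1·5+5·1 = 10 | 2·5 = 10
gcd(1,5,2) = 1

Coefficients: [1, 5, 2]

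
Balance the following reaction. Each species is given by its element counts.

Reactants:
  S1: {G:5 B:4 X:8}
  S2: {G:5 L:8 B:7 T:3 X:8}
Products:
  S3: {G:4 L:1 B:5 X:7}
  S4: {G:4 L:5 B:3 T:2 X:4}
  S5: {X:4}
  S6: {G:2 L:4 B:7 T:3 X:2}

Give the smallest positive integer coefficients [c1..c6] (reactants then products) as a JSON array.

Coefficients: [5, 5, 6, 6, 3, 1]

G: 5·5+5·5 = 50 | 6·4+6·4+3·0+1·2 = 50
L: 5·0+5·8 = 40 | 6·1+6·5+3·0+1·4 = 40
B: 5·4+5·7 = 55 | 6·5+6·3+3·0+1·7 = 55
T: 5·0+5·3 = 15 | 6·0+6·2+3·0+1·3 = 15
X: 5·8+5·8 = 80 | 6·7+6·4+3·4+1·2 = 80
gcd(5,5,6,6,3,1) = 1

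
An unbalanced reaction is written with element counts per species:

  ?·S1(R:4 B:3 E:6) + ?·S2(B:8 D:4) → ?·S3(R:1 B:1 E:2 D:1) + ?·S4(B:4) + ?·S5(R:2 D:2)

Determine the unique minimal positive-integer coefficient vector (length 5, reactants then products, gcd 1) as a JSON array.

Coefficients: [2, 2, 6, 4, 1]

R: 2·4+2·0 = 8 | 6·1+4·0+1·2 = 8
B: 2·3+2·8 = 22 | 6·1+4·4+1·0 = 22
E: 2·6+2·0 = 12 | 6·2+4·0+1·0 = 12
D: 2·0+2·4 = 8 | 6·1+4·0+1·2 = 8
gcd(2,2,6,4,1) = 1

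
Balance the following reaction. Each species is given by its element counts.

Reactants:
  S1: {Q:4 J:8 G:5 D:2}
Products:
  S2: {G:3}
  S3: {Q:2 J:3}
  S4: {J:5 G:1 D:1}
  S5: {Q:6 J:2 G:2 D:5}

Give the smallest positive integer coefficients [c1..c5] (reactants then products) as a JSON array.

Coefficients: [4, 5, 5, 3, 1]

Q: 4·4 = 16 | 5·0+5·2+3·0+1·6 = 16
J: 4·8 = 32 | 5·0+5·3+3·5+1·2 = 32
G: 4·5 = 20 | 5·3+5·0+3·1+1·2 = 20
D: 4·2 = 8 | 5·0+5·0+3·1+1·5 = 8
gcd(4,5,5,3,1) = 1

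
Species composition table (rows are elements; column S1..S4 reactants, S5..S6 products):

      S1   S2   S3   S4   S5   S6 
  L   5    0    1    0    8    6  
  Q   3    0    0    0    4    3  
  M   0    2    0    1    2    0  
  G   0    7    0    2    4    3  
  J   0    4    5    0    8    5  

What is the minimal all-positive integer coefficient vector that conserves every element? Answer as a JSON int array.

L: 5·5+1·0+5·1+4·0 = 30 | 3·8+1·6 = 30
Q: 5·3+1·0+5·0+4·0 = 15 | 3·4+1·3 = 15
M: 5·0+1·2+5·0+4·1 = 6 | 3·2+1·0 = 6
G: 5·0+1·7+5·0+4·2 = 15 | 3·4+1·3 = 15
J: 5·0+1·4+5·5+4·0 = 29 | 3·8+1·5 = 29
gcd(5,1,5,4,3,1) = 1

Coefficients: [5, 1, 5, 4, 3, 1]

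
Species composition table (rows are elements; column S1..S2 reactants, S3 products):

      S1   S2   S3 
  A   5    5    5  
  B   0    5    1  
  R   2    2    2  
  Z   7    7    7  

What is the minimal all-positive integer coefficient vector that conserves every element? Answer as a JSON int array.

A: 4·5+1·5 = 25 | 5·5 = 25
B: 4·0+1·5 = 5 | 5·1 = 5
R: 4·2+1·2 = 10 | 5·2 = 10
Z: 4·7+1·7 = 35 | 5·7 = 35
gcd(4,1,5) = 1

Coefficients: [4, 1, 5]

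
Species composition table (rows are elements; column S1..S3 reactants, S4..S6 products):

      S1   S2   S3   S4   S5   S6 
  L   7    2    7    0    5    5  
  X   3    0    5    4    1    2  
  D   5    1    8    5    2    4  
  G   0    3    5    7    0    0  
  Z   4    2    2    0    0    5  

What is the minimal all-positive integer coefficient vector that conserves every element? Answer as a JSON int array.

Coefficients: [5, 2, 3, 3, 6, 6]

L: 5·7+2·2+3·7 = 60 | 3·0+6·5+6·5 = 60
X: 5·3+2·0+3·5 = 30 | 3·4+6·1+6·2 = 30
D: 5·5+2·1+3·8 = 51 | 3·5+6·2+6·4 = 51
G: 5·0+2·3+3·5 = 21 | 3·7+6·0+6·0 = 21
Z: 5·4+2·2+3·2 = 30 | 3·0+6·0+6·5 = 30
gcd(5,2,3,3,6,6) = 1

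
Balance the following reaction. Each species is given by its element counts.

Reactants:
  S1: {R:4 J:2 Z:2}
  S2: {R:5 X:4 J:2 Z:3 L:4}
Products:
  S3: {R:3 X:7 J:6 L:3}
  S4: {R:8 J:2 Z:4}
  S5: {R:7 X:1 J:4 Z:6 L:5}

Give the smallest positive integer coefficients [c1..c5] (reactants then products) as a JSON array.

R: 6·4+2·5 = 34 | 1·3+3·8+1·7 = 34
X: 6·0+2·4 = 8 | 1·7+3·0+1·1 = 8
J: 6·2+2·2 = 16 | 1·6+3·2+1·4 = 16
Z: 6·2+2·3 = 18 | 1·0+3·4+1·6 = 18
L: 6·0+2·4 = 8 | 1·3+3·0+1·5 = 8
gcd(6,2,1,3,1) = 1

Coefficients: [6, 2, 1, 3, 1]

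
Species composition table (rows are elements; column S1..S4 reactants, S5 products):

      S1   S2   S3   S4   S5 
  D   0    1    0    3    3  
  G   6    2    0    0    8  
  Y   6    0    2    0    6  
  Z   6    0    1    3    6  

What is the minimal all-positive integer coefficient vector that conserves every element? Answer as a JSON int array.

Coefficients: [2, 6, 3, 1, 3]

D: 2·0+6·1+3·0+1·3 = 9 | 3·3 = 9
G: 2·6+6·2+3·0+1·0 = 24 | 3·8 = 24
Y: 2·6+6·0+3·2+1·0 = 18 | 3·6 = 18
Z: 2·6+6·0+3·1+1·3 = 18 | 3·6 = 18
gcd(2,6,3,1,3) = 1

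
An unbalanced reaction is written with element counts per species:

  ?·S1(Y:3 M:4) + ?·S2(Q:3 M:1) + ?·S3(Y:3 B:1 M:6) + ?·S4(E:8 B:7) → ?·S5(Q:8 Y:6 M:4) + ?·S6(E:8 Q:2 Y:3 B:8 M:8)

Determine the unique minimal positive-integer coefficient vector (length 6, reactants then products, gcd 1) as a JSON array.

Coefficients: [2, 6, 5, 5, 1, 5]

E: 2·0+6·0+5·0+5·8 = 40 | 1·0+5·8 = 40
Q: 2·0+6·3+5·0+5·0 = 18 | 1·8+5·2 = 18
Y: 2·3+6·0+5·3+5·0 = 21 | 1·6+5·3 = 21
B: 2·0+6·0+5·1+5·7 = 40 | 1·0+5·8 = 40
M: 2·4+6·1+5·6+5·0 = 44 | 1·4+5·8 = 44
gcd(2,6,5,5,1,5) = 1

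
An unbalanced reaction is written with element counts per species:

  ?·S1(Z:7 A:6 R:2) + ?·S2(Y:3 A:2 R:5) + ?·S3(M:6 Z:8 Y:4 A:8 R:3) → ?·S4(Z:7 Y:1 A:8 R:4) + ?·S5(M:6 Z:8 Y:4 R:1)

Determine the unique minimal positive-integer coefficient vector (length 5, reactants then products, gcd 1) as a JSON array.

Coefficients: [6, 2, 1, 6, 1]

M: 6·0+2·0+1·6 = 6 | 6·0+1·6 = 6
Z: 6·7+2·0+1·8 = 50 | 6·7+1·8 = 50
Y: 6·0+2·3+1·4 = 10 | 6·1+1·4 = 10
A: 6·6+2·2+1·8 = 48 | 6·8+1·0 = 48
R: 6·2+2·5+1·3 = 25 | 6·4+1·1 = 25
gcd(6,2,1,6,1) = 1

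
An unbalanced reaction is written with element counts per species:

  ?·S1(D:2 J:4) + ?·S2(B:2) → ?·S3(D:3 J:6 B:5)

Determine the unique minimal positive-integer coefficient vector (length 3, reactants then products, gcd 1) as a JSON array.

Coefficients: [3, 5, 2]

D: 3·2+5·0 = 6 | 2·3 = 6
J: 3·4+5·0 = 12 | 2·6 = 12
B: 3·0+5·2 = 10 | 2·5 = 10
gcd(3,5,2) = 1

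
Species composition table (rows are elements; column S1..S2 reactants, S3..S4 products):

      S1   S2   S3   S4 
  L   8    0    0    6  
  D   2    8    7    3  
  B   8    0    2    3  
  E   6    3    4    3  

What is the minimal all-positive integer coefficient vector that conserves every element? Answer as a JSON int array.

L: 3·8+6·0 = 24 | 6·0+4·6 = 24
D: 3·2+6·8 = 54 | 6·7+4·3 = 54
B: 3·8+6·0 = 24 | 6·2+4·3 = 24
E: 3·6+6·3 = 36 | 6·4+4·3 = 36
gcd(3,6,6,4) = 1

Coefficients: [3, 6, 6, 4]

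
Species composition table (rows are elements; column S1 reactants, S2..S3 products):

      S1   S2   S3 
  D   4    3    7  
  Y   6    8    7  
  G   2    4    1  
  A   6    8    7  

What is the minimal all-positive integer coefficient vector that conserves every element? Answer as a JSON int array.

Coefficients: [5, 2, 2]

D: 5·4 = 20 | 2·3+2·7 = 20
Y: 5·6 = 30 | 2·8+2·7 = 30
G: 5·2 = 10 | 2·4+2·1 = 10
A: 5·6 = 30 | 2·8+2·7 = 30
gcd(5,2,2) = 1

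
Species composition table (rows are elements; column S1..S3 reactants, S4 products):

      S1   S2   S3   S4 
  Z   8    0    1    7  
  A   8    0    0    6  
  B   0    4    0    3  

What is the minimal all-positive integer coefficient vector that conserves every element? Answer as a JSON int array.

Z: 3·8+3·0+4·1 = 28 | 4·7 = 28
A: 3·8+3·0+4·0 = 24 | 4·6 = 24
B: 3·0+3·4+4·0 = 12 | 4·3 = 12
gcd(3,3,4,4) = 1

Coefficients: [3, 3, 4, 4]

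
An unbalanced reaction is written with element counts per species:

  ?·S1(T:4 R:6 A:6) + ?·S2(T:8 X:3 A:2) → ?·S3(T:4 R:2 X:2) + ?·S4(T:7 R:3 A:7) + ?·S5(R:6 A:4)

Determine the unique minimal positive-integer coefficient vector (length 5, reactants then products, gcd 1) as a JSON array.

T: 6·4+2·8 = 40 | 3·4+4·7+3·0 = 40
R: 6·6+2·0 = 36 | 3·2+4·3+3·6 = 36
X: 6·0+2·3 = 6 | 3·2+4·0+3·0 = 6
A: 6·6+2·2 = 40 | 3·0+4·7+3·4 = 40
gcd(6,2,3,4,3) = 1

Coefficients: [6, 2, 3, 4, 3]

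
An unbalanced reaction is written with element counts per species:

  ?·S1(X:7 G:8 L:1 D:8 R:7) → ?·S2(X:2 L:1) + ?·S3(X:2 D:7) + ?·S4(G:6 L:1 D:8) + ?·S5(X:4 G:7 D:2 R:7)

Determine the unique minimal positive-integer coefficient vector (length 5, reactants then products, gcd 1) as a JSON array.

X: 6·7 = 42 | 5·2+4·2+1·0+6·4 = 42
G: 6·8 = 48 | 5·0+4·0+1·6+6·7 = 48
L: 6·1 = 6 | 5·1+4·0+1·1+6·0 = 6
D: 6·8 = 48 | 5·0+4·7+1·8+6·2 = 48
R: 6·7 = 42 | 5·0+4·0+1·0+6·7 = 42
gcd(6,5,4,1,6) = 1

Coefficients: [6, 5, 4, 1, 6]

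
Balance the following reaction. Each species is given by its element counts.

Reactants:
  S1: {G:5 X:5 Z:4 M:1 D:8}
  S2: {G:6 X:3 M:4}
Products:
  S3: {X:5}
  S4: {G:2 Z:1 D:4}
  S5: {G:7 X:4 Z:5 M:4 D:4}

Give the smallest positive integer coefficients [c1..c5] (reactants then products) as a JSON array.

Coefficients: [4, 1, 3, 6, 2]

G: 4·5+1·6 = 26 | 3·0+6·2+2·7 = 26
X: 4·5+1·3 = 23 | 3·5+6·0+2·4 = 23
Z: 4·4+1·0 = 16 | 3·0+6·1+2·5 = 16
M: 4·1+1·4 = 8 | 3·0+6·0+2·4 = 8
D: 4·8+1·0 = 32 | 3·0+6·4+2·4 = 32
gcd(4,1,3,6,2) = 1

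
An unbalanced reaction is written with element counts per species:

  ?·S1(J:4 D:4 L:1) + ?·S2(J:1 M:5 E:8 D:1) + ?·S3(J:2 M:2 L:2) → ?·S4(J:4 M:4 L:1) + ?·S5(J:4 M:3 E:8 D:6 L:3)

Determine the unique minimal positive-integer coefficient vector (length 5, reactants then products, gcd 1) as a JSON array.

Coefficients: [5, 4, 6, 5, 4]

J: 5·4+4·1+6·2 = 36 | 5·4+4·4 = 36
M: 5·0+4·5+6·2 = 32 | 5·4+4·3 = 32
E: 5·0+4·8+6·0 = 32 | 5·0+4·8 = 32
D: 5·4+4·1+6·0 = 24 | 5·0+4·6 = 24
L: 5·1+4·0+6·2 = 17 | 5·1+4·3 = 17
gcd(5,4,6,5,4) = 1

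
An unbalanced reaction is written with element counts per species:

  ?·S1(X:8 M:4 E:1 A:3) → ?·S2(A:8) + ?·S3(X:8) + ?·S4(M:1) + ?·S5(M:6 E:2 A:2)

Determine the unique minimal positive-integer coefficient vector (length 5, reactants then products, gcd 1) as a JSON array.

Coefficients: [4, 1, 4, 4, 2]

X: 4·8 = 32 | 1·0+4·8+4·0+2·0 = 32
M: 4·4 = 16 | 1·0+4·0+4·1+2·6 = 16
E: 4·1 = 4 | 1·0+4·0+4·0+2·2 = 4
A: 4·3 = 12 | 1·8+4·0+4·0+2·2 = 12
gcd(4,1,4,4,2) = 1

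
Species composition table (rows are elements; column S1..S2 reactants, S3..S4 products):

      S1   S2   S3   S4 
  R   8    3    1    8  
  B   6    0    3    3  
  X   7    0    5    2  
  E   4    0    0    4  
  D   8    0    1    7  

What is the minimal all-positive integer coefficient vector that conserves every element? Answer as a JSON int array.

R: 3·8+1·3 = 27 | 3·1+3·8 = 27
B: 3·6+1·0 = 18 | 3·3+3·3 = 18
X: 3·7+1·0 = 21 | 3·5+3·2 = 21
E: 3·4+1·0 = 12 | 3·0+3·4 = 12
D: 3·8+1·0 = 24 | 3·1+3·7 = 24
gcd(3,1,3,3) = 1

Coefficients: [3, 1, 3, 3]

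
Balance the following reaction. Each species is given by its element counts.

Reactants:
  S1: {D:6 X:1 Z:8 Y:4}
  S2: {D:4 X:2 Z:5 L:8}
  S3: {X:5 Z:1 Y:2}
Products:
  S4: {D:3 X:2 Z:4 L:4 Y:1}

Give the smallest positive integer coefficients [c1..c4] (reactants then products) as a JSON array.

D: 1·6+3·4+1·0 = 18 | 6·3 = 18
X: 1·1+3·2+1·5 = 12 | 6·2 = 12
Z: 1·8+3·5+1·1 = 24 | 6·4 = 24
L: 1·0+3·8+1·0 = 24 | 6·4 = 24
Y: 1·4+3·0+1·2 = 6 | 6·1 = 6
gcd(1,3,1,6) = 1

Coefficients: [1, 3, 1, 6]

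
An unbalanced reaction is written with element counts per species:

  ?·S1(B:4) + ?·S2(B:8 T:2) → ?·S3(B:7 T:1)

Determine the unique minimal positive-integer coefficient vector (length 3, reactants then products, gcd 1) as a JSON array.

B: 3·4+2·8 = 28 | 4·7 = 28
T: 3·0+2·2 = 4 | 4·1 = 4
gcd(3,2,4) = 1

Coefficients: [3, 2, 4]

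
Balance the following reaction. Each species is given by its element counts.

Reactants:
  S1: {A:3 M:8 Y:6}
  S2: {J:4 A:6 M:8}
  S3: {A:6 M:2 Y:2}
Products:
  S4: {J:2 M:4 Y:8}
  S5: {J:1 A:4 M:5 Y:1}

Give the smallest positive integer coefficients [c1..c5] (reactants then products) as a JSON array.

J: 2·0+2·4+1·0 = 8 | 1·2+6·1 = 8
A: 2·3+2·6+1·6 = 24 | 1·0+6·4 = 24
M: 2·8+2·8+1·2 = 34 | 1·4+6·5 = 34
Y: 2·6+2·0+1·2 = 14 | 1·8+6·1 = 14
gcd(2,2,1,1,6) = 1

Coefficients: [2, 2, 1, 1, 6]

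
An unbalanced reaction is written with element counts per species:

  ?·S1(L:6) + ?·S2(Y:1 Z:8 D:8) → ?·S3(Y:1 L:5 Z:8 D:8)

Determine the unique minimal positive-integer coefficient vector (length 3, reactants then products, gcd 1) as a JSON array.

Coefficients: [5, 6, 6]

Y: 5·0+6·1 = 6 | 6·1 = 6
L: 5·6+6·0 = 30 | 6·5 = 30
Z: 5·0+6·8 = 48 | 6·8 = 48
D: 5·0+6·8 = 48 | 6·8 = 48
gcd(5,6,6) = 1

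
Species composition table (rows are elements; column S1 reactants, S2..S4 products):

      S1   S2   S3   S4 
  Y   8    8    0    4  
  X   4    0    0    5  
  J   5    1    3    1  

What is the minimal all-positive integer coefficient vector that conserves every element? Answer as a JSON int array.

Y: 5·8 = 40 | 3·8+6·0+4·4 = 40
X: 5·4 = 20 | 3·0+6·0+4·5 = 20
J: 5·5 = 25 | 3·1+6·3+4·1 = 25
gcd(5,3,6,4) = 1

Coefficients: [5, 3, 6, 4]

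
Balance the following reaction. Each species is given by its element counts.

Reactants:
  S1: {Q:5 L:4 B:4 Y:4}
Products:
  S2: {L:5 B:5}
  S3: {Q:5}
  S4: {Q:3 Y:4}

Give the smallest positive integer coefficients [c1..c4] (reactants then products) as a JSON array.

Q: 5·5 = 25 | 4·0+2·5+5·3 = 25
L: 5·4 = 20 | 4·5+2·0+5·0 = 20
B: 5·4 = 20 | 4·5+2·0+5·0 = 20
Y: 5·4 = 20 | 4·0+2·0+5·4 = 20
gcd(5,4,2,5) = 1

Coefficients: [5, 4, 2, 5]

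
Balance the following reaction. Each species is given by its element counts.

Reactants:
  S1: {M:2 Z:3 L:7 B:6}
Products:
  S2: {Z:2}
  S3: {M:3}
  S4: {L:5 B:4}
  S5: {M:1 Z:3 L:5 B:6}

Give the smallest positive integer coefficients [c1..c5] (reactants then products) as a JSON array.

Coefficients: [5, 6, 3, 6, 1]

M: 5·2 = 10 | 6·0+3·3+6·0+1·1 = 10
Z: 5·3 = 15 | 6·2+3·0+6·0+1·3 = 15
L: 5·7 = 35 | 6·0+3·0+6·5+1·5 = 35
B: 5·6 = 30 | 6·0+3·0+6·4+1·6 = 30
gcd(5,6,3,6,1) = 1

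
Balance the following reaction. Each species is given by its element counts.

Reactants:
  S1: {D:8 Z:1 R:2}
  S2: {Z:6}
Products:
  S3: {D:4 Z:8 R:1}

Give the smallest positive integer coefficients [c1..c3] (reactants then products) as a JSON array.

Coefficients: [2, 5, 4]

D: 2·8+5·0 = 16 | 4·4 = 16
Z: 2·1+5·6 = 32 | 4·8 = 32
R: 2·2+5·0 = 4 | 4·1 = 4
gcd(2,5,4) = 1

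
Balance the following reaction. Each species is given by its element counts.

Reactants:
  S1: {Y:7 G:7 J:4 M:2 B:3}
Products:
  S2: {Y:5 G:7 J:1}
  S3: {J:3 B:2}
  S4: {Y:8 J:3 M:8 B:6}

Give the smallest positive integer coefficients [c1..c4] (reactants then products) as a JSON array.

Y: 4·7 = 28 | 4·5+3·0+1·8 = 28
G: 4·7 = 28 | 4·7+3·0+1·0 = 28
J: 4·4 = 16 | 4·1+3·3+1·3 = 16
M: 4·2 = 8 | 4·0+3·0+1·8 = 8
B: 4·3 = 12 | 4·0+3·2+1·6 = 12
gcd(4,4,3,1) = 1

Coefficients: [4, 4, 3, 1]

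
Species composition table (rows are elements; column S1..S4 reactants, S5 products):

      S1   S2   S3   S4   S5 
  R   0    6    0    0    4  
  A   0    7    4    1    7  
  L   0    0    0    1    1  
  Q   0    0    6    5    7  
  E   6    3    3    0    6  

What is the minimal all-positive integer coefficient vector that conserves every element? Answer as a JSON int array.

Coefficients: [3, 4, 2, 6, 6]

R: 3·0+4·6+2·0+6·0 = 24 | 6·4 = 24
A: 3·0+4·7+2·4+6·1 = 42 | 6·7 = 42
L: 3·0+4·0+2·0+6·1 = 6 | 6·1 = 6
Q: 3·0+4·0+2·6+6·5 = 42 | 6·7 = 42
E: 3·6+4·3+2·3+6·0 = 36 | 6·6 = 36
gcd(3,4,2,6,6) = 1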